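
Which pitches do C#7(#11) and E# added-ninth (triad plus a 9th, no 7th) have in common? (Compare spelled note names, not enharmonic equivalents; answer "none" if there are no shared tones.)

E# F##

C#7(#11): C# E# G# B F##
E# added-ninth: E# G## B# F##
Common to both → E#, F##.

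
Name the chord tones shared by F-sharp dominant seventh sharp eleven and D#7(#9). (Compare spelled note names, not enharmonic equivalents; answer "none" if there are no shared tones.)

A#, C#

F-sharp dominant seventh sharp eleven = F#, A#, C#, E, B#.
D#7(#9) = D#, F##, A#, C#, E##.
Shared: A#, C#.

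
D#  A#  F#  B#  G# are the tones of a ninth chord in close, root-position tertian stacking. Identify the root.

Arranged so that each adjacent pair is a third by letter name: G# – B# – D# – F# – A#.
The bottom of that stack, G#, is the root (this is G# dominant ninth).

G#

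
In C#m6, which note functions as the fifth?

G#

C#m6 is built on C#; its 5th is a perfect 5th above the root.
A fifth above C uses the letter G, and the perfect 5th above C# is G#.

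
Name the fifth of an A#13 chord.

A#13 is built on A♯; its 5th is a perfect 5th above the root.
A fifth above A uses the letter E, and the perfect 5th above A♯ is E♯.

E♯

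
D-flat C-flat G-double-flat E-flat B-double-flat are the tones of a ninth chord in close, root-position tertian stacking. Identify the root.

C-flat

Stacking in thirds gives C-flat – E-flat – G-double-flat – B-double-flat – D-flat, so C-flat is the root — C-flat dominant ninth flat five.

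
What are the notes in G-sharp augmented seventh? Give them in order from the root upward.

G-sharp – B-sharp – D-double-sharp – F-sharp

Root G-sharp, quality augmented seventh:
Root: G-sharp
Major 3rd (3rd): B-sharp
Augmented 5th (5th): D-double-sharp
Minor 7th (7th): F-sharp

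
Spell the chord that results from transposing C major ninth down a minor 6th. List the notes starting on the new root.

E  G#  B  D#  F#

Transposed root: C → E (minor 6th down). So we spell E major ninth:
root → E
3rd (major 3rd) → G#
5th (perfect 5th) → B
7th (major 7th) → D#
9th (major 9th) → F#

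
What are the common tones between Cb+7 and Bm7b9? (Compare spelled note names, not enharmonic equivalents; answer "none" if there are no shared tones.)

Cb+7 = Cb, Eb, G, Bbb.
Bm7b9 = B, D, F#, A, C.
Shared: none.

none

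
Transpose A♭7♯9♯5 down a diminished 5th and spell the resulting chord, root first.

Transposed root: Ab → D (diminished 5th down). So we spell D dominant seventh sharp nine sharp five:
root → D
3rd (major 3rd) → F#
5th (augmented 5th) → A#
7th (minor 7th) → C
9th (augmented 9th) → E#

D, F#, A#, C, E#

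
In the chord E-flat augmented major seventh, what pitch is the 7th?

D

E-flat augmented major seventh is built on Eb; its 7th is a major 7th above the root.
A seventh above E uses the letter D, and the major 7th above Eb is D.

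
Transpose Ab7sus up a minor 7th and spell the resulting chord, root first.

Gb, Cb, Db, Fb

A minor 7th up from Ab is Gb, so the new chord is Gb dominant seventh suspended fourth.
root → Gb
4th (perfect 4th) → Cb
5th (perfect 5th) → Db
7th (minor 7th) → Fb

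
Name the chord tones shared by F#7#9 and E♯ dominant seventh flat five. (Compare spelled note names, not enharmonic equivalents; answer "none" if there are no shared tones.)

G𝄪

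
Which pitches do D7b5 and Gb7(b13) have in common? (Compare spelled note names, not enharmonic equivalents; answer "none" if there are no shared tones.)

D7b5 = D, F♯, A♭, C.
Gb7(b13) = G♭, B♭, D♭, F♭, E𝄫.
Shared: none.

none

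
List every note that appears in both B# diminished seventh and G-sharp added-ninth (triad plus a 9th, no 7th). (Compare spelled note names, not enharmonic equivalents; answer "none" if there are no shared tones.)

B-sharp – D-sharp

B# diminished seventh: B-sharp D-sharp F-sharp A
G-sharp added-ninth: G-sharp B-sharp D-sharp A-sharp
Common to both → B-sharp, D-sharp.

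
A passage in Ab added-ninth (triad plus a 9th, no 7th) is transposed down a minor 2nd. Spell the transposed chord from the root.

Transposed root: A-flat → G (minor 2nd down). So we spell G added-ninth:
Root: G
Major 3rd (3rd): B
Perfect 5th (5th): D
Major 9th (9th): A

G – B – D – A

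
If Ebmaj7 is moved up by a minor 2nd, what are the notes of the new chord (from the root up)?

Fb Ab Cb Eb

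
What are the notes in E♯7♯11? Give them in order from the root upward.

Root E#, quality dominant seventh sharp eleven:
E# — root
G## — major 3rd
B# — perfect 5th
D# — minor 7th
A## — augmented 11th

E#, G##, B#, D#, A##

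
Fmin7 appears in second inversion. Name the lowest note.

C

Fmin7 = F–Ab–C–Eb. Second inversion → fifth in the bass = C.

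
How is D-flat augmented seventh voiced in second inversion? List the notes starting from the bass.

D-flat augmented seventh = D♭–F–A–C♭; second inversion → fifth (A) lowest.

A, C♭, D♭, F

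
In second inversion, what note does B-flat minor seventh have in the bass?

F

B-flat minor seventh = B-flat–D-flat–F–A-flat. Second inversion → fifth in the bass = F.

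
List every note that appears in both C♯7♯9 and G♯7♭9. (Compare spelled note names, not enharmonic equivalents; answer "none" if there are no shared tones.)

G#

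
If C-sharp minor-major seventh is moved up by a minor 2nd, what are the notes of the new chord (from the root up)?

Transposed root: C-sharp → D (minor 2nd up). So we spell D minor-major seventh:
Root: D
Minor 3rd (3rd): F
Perfect 5th (5th): A
Major 7th (7th): C-sharp

D – F – A – C-sharp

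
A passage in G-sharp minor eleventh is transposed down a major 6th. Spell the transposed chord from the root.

B  D  F#  A  C#  E

Transposed root: G# → B (major 6th down). So we spell B minor eleventh:
B — root
D — minor 3rd
F# — perfect 5th
A — minor 7th
C# — major 9th
E — perfect 11th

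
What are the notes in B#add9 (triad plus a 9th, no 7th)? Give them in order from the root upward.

B#add9: added-ninth on B#.
B# — root
D## — major 3rd
F## — perfect 5th
C## — major 9th

B# D## F## C##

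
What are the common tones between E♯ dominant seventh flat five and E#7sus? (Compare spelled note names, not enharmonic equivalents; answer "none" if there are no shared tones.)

E♯ dominant seventh flat five = E#, G##, B, D#.
E#7sus = E#, A#, B#, D#.
Shared: E#, D#.

E#, D#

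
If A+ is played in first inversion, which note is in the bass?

C#

A+ in root position is A–C#–E#.
First inversion places the third in the bass, which is C#.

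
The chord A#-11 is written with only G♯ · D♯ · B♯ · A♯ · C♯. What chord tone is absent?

E♯

A#-11 = A♯, C♯, E♯, G♯, B♯, D♯. The voicing lacks the 5th (perfect 5th), E♯.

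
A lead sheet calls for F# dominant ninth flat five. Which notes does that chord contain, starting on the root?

F# dominant ninth flat five is a dominant ninth flat five built on F-sharp.
- root: F-sharp
- major 3rd: A-sharp
- diminished 5th: C
- minor 7th: E
- major 9th: G-sharp

F-sharp, A-sharp, C, E, G-sharp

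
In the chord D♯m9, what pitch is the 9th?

Root of D♯m9 = D#. The 9th is a major 9th: D# up a major 9th → E#.

E#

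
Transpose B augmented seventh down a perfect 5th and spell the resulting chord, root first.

Transposed root: B → E (perfect 5th down). So we spell E augmented seventh:
- root: E
- major 3rd: G♯
- augmented 5th: B♯
- minor 7th: D

E, G♯, B♯, D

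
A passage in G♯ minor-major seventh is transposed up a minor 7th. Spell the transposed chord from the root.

F-sharp, A, C-sharp, E-sharp

G-sharp up a minor 7th → F-sharp. New chord: F-sharp minor-major seventh.
F-sharp — root
A — minor 3rd
C-sharp — perfect 5th
E-sharp — major 7th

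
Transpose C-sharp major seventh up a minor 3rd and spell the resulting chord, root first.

Transposed root: C♯ → E (minor 3rd up). So we spell E major seventh:
Root: E
Major 3rd (3rd): G♯
Perfect 5th (5th): B
Major 7th (7th): D♯

E, G♯, B, D♯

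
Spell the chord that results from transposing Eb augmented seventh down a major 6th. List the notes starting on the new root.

G♭ – B♭ – D – F♭

Transposed root: E♭ → G♭ (major 6th down). So we spell G♭ augmented seventh:
root → G♭
3rd (major 3rd) → B♭
5th (augmented 5th) → D
7th (minor 7th) → F♭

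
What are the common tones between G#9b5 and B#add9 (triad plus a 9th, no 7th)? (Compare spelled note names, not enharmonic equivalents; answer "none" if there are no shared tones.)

G#9b5: G# B# D F# A#
B#add9: B# D## F## C##
Common to both → B#.

B#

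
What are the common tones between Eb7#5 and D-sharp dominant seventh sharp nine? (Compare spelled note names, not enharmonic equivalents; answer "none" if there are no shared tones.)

none

Eb7#5: Eb G B Db
D-sharp dominant seventh sharp nine: D# F## A# C# E##
Common to both → none.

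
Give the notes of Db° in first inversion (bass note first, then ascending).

Fb, Abb, Db

In root position, Db° is Db–Fb–Abb.
First inversion puts the third (Fb) in the bass.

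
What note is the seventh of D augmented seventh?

C

Root of D augmented seventh = D. The 7th is a minor 7th: D up a minor 7th → C.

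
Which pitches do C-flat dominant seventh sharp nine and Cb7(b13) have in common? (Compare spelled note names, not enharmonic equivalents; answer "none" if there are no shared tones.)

C♭ – E♭ – G♭ – B𝄫

C-flat dominant seventh sharp nine = C♭, E♭, G♭, B𝄫, D.
Cb7(b13) = C♭, E♭, G♭, B𝄫, A𝄫.
Shared: C♭, E♭, G♭, B𝄫.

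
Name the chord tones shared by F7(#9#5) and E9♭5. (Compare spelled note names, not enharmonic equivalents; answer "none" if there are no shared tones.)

G#

F7(#9#5) = F, A, C#, Eb, G#.
E9♭5 = E, G#, Bb, D, F#.
Shared: G#.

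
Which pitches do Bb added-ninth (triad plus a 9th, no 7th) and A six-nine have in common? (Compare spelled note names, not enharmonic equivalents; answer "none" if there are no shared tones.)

none

Bb added-ninth: B-flat D F C
A six-nine: A C-sharp E F-sharp B
Common to both → none.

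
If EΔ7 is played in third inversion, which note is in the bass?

EΔ7 = E–G#–B–D#. Third inversion → seventh in the bass = D#.

D#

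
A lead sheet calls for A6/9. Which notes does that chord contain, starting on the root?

A – C# – E – F# – B

A6/9 is a six-nine built on A.
A — root
C# — major 3rd
E — perfect 5th
F# — major 6th
B — major 9th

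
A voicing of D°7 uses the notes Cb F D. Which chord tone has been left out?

Ab

The full D°7 chord is D, F, Ab, Cb.
Comparing with the voicing, the diminished 5th (5th) — Ab — is absent.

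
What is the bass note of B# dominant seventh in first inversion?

B# dominant seventh = B#–D##–F##–A#. First inversion → third in the bass = D##.

D##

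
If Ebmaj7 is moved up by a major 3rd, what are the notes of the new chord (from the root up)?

Transposed root: Eb → G (major 3rd up). So we spell G major seventh:
G — root
B — major 3rd
D — perfect 5th
F# — major 7th

G, B, D, F#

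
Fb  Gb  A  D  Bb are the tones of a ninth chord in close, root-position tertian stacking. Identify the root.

Stacking in thirds gives Gb – Bb – D – Fb – A, so Gb is the root — Gb dominant seventh sharp nine sharp five.

Gb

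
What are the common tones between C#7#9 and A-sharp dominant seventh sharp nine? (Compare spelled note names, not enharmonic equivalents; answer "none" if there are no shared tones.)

E♯ – G♯

C#7#9 = C♯, E♯, G♯, B, D𝄪.
A-sharp dominant seventh sharp nine = A♯, C𝄪, E♯, G♯, B𝄪.
Shared: E♯, G♯.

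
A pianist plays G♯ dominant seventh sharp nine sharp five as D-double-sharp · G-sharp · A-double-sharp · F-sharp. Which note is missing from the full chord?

The full G♯ dominant seventh sharp nine sharp five chord is G-sharp, B-sharp, D-double-sharp, F-sharp, A-double-sharp.
Comparing with the voicing, the major 3rd (3rd) — B-sharp — is absent.

B-sharp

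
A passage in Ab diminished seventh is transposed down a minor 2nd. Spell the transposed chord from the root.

G, B♭, D♭, F♭

A minor 2nd down from A♭ is G, so the new chord is G diminished seventh.
G — root
B♭ — minor 3rd
D♭ — diminished 5th
F♭ — diminished 7th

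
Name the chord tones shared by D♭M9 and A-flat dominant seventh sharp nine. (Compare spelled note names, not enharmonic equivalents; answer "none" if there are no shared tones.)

A♭  C  E♭

D♭M9: D♭ F A♭ C E♭
A-flat dominant seventh sharp nine: A♭ C E♭ G♭ B
Common to both → A♭, C, E♭.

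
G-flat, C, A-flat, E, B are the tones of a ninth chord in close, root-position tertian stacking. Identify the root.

A-flat

Arranged so that each adjacent pair is a third by letter name: A-flat – C – E – G-flat – B.
The bottom of that stack, A-flat, is the root (this is A-flat dominant seventh sharp nine sharp five).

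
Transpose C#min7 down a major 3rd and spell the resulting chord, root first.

A, C, E, G

C♯ down a major 3rd → A. New chord: A minor seventh.
- root: A
- minor 3rd: C
- perfect 5th: E
- minor 7th: G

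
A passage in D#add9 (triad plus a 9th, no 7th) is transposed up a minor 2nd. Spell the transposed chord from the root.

E – G♯ – B – F♯

Transposed root: D♯ → E (minor 2nd up). So we spell E added-ninth:
root → E
3rd (major 3rd) → G♯
5th (perfect 5th) → B
9th (major 9th) → F♯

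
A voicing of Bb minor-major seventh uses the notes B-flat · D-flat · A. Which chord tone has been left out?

F

Bb minor-major seventh = B-flat, D-flat, F, A. The voicing lacks the 5th (perfect 5th), F.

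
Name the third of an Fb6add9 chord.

Ab

Root of Fb6add9 = Fb. The 3rd is a major 3rd: Fb up a major 3rd → Ab.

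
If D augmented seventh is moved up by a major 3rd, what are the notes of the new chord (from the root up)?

F#, A#, C##, E

A major 3rd up from D is F#, so the new chord is F# augmented seventh.
F# — root
A# — major 3rd
C## — augmented 5th
E — minor 7th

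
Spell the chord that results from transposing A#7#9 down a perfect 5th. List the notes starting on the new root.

D# F## A# C# E##

Transposed root: A# → D# (perfect 5th down). So we spell D# dominant seventh sharp nine:
Root: D#
Major 3rd (3rd): F##
Perfect 5th (5th): A#
Minor 7th (7th): C#
Augmented 9th (9th): E##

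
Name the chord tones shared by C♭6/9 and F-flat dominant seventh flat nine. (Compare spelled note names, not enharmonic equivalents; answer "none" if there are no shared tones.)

Cb Ab

C♭6/9 = Cb, Eb, Gb, Ab, Db.
F-flat dominant seventh flat nine = Fb, Ab, Cb, Ebb, Gbb.
Shared: Cb, Ab.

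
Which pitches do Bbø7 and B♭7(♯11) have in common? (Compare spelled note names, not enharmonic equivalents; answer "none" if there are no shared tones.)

B♭  A♭

Bbø7 = B♭, D♭, F♭, A♭.
B♭7(♯11) = B♭, D, F, A♭, E.
Shared: B♭, A♭.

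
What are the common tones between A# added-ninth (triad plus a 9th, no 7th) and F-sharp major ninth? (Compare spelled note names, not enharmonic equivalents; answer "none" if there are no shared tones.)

A#  E#

A# added-ninth = A#, C##, E#, B#.
F-sharp major ninth = F#, A#, C#, E#, G#.
Shared: A#, E#.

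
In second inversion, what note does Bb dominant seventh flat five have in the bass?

Bb dominant seventh flat five = Bb–D–Fb–Ab. Second inversion → fifth in the bass = Fb.

Fb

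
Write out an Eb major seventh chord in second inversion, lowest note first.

In root position, Eb major seventh is E-flat–G–B-flat–D.
Second inversion puts the fifth (B-flat) in the bass.

B-flat – D – E-flat – G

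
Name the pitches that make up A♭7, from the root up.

Ab – C – Eb – Gb

A♭7: dominant seventh on Ab.
root → Ab
3rd (major 3rd) → C
5th (perfect 5th) → Eb
7th (minor 7th) → Gb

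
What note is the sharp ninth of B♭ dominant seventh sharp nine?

C#

Root of B♭ dominant seventh sharp nine = Bb. The 9th is an augmented 9th: Bb up an augmented 9th → C#.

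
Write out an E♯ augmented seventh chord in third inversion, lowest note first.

In root position, E♯ augmented seventh is E-sharp–G-double-sharp–B-double-sharp–D-sharp.
Third inversion puts the seventh (D-sharp) in the bass.

D-sharp E-sharp G-double-sharp B-double-sharp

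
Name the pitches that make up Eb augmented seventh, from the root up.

E-flat, G, B, D-flat

Root E-flat, quality augmented seventh:
E-flat — root
G — major 3rd
B — augmented 5th
D-flat — minor 7th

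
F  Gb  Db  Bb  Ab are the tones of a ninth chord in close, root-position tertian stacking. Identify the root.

Gb

Arranged so that each adjacent pair is a third by letter name: Gb – Bb – Db – F – Ab.
The bottom of that stack, Gb, is the root (this is Gb major ninth).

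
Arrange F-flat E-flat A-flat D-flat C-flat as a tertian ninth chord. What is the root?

D-flat

Arranged so that each adjacent pair is a third by letter name: D-flat – F-flat – A-flat – C-flat – E-flat.
The bottom of that stack, D-flat, is the root (this is D-flat minor ninth).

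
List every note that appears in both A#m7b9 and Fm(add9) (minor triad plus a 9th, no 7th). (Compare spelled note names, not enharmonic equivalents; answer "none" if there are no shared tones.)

A#m7b9: A# C# E# G# B
Fm(add9): F Ab C G
Common to both → none.

none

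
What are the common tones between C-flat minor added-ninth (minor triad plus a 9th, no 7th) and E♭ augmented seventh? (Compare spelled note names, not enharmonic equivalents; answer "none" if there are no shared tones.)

C-flat minor added-ninth: C-flat E-double-flat G-flat D-flat
E♭ augmented seventh: E-flat G B D-flat
Common to both → D-flat.

D-flat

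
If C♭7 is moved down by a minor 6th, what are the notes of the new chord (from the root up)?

C♭ down a minor 6th → E♭. New chord: E♭ dominant seventh.
E♭ — root
G — major 3rd
B♭ — perfect 5th
D♭ — minor 7th

E♭ – G – B♭ – D♭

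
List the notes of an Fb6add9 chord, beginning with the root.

Root Fb, quality six-nine:
Fb — root
Ab — major 3rd
Cb — perfect 5th
Db — major 6th
Gb — major 9th

Fb, Ab, Cb, Db, Gb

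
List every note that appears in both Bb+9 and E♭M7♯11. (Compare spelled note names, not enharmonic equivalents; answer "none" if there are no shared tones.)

Bb  D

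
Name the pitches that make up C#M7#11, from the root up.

C#M7#11: major seventh sharp eleven on C#.
C# — root
E# — major 3rd
G# — perfect 5th
B# — major 7th
F## — augmented 11th

C#, E#, G#, B#, F##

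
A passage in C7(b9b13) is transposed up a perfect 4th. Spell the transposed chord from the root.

F, A, C, E♭, G♭, D♭

C up a perfect 4th → F. New chord: F dominant seventh flat nine flat thirteen.
- root: F
- major 3rd: A
- perfect 5th: C
- minor 7th: E♭
- minor 9th: G♭
- minor 13th: D♭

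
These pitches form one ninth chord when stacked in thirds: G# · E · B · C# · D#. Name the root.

Arranged so that each adjacent pair is a third by letter name: C# – E – G# – B – D#.
The bottom of that stack, C#, is the root (this is C# minor ninth).

C#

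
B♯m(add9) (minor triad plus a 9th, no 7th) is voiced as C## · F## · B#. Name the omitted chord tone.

The full B♯m(add9) chord is B#, D#, F##, C##.
Comparing with the voicing, the minor 3rd (3rd) — D# — is absent.

D#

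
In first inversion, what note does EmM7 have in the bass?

EmM7 in root position is E–G–B–D#.
First inversion places the third in the bass, which is G.

G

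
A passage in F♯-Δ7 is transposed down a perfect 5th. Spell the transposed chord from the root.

F♯ down a perfect 5th → B. New chord: B minor-major seventh.
- root: B
- minor 3rd: D
- perfect 5th: F♯
- major 7th: A♯

B D F♯ A♯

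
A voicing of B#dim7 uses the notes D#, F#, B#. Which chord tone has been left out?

A

The full B#dim7 chord is B#, D#, F#, A.
Comparing with the voicing, the diminished 7th (7th) — A — is absent.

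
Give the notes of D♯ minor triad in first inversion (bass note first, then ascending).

In root position, D♯ minor triad is D#–F#–A#.
First inversion puts the third (F#) in the bass.

F#, A#, D#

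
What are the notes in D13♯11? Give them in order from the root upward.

D – F# – A – C – E – G# – B

Root D, quality dominant thirteenth sharp eleven:
- root: D
- major 3rd: F#
- perfect 5th: A
- minor 7th: C
- major 9th: E
- augmented 11th: G#
- major 13th: B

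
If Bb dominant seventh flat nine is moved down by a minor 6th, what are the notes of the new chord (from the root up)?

Transposed root: Bb → D (minor 6th down). So we spell D dominant seventh flat nine:
D — root
F# — major 3rd
A — perfect 5th
C — minor 7th
Eb — minor 9th

D, F#, A, C, Eb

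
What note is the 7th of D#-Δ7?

C##

D#-Δ7 is built on D#; its 7th is a major 7th above the root.
A seventh above D uses the letter C, and the major 7th above D# is C##.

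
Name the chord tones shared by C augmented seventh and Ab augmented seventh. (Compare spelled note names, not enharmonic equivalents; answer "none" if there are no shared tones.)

C augmented seventh: C E G-sharp B-flat
Ab augmented seventh: A-flat C E G-flat
Common to both → C, E.

C, E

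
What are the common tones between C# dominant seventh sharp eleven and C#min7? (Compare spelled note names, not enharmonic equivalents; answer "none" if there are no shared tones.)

C♯ G♯ B

C# dominant seventh sharp eleven = C♯, E♯, G♯, B, F𝄪.
C#min7 = C♯, E, G♯, B.
Shared: C♯, G♯, B.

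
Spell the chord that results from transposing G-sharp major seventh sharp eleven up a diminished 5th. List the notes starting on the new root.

D, F♯, A, C♯, G♯

Transposed root: G♯ → D (diminished 5th up). So we spell D major seventh sharp eleven:
D — root
F♯ — major 3rd
A — perfect 5th
C♯ — major 7th
G♯ — augmented 11th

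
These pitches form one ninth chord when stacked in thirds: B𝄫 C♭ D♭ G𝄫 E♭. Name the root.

Arranged so that each adjacent pair is a third by letter name: C♭ – E♭ – G𝄫 – B𝄫 – D♭.
The bottom of that stack, C♭, is the root (this is C♭ dominant ninth flat five).

C♭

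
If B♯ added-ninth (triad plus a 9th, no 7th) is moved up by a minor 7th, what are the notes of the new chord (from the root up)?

A#, C##, E#, B#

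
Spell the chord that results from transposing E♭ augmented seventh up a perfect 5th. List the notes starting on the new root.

A perfect 5th up from Eb is Bb, so the new chord is Bb augmented seventh.
Bb — root
D — major 3rd
F# — augmented 5th
Ab — minor 7th

Bb, D, F#, Ab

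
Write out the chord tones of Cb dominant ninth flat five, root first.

C-flat – E-flat – G-double-flat – B-double-flat – D-flat

Root C-flat, quality dominant ninth flat five:
C-flat — root
E-flat — major 3rd
G-double-flat — diminished 5th
B-double-flat — minor 7th
D-flat — major 9th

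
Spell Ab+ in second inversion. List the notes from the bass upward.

In root position, Ab+ is Ab–C–E.
Second inversion puts the fifth (E) in the bass.

E – Ab – C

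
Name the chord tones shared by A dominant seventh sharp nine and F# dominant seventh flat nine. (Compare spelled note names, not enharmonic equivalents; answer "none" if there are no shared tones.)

A dominant seventh sharp nine: A C-sharp E G B-sharp
F# dominant seventh flat nine: F-sharp A-sharp C-sharp E G
Common to both → C-sharp, E, G.

C-sharp – E – G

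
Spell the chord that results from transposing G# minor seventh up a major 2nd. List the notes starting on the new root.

Transposed root: G-sharp → A-sharp (major 2nd up). So we spell A-sharp minor seventh:
- root: A-sharp
- minor 3rd: C-sharp
- perfect 5th: E-sharp
- minor 7th: G-sharp

A-sharp, C-sharp, E-sharp, G-sharp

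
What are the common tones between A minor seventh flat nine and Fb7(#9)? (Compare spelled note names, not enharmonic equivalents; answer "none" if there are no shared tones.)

A minor seventh flat nine = A, C, E, G, B♭.
Fb7(#9) = F♭, A♭, C♭, E𝄫, G.
Shared: G.

G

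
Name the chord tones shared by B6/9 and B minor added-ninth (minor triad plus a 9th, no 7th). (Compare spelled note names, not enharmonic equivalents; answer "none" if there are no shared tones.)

B6/9: B D# F# G# C#
B minor added-ninth: B D F# C#
Common to both → B, F#, C#.

B – F# – C#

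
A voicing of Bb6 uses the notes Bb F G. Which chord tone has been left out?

D

The full Bb6 chord is Bb, D, F, G.
Comparing with the voicing, the major 3rd (3rd) — D — is absent.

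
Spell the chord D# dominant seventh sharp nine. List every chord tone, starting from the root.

D-sharp  F-double-sharp  A-sharp  C-sharp  E-double-sharp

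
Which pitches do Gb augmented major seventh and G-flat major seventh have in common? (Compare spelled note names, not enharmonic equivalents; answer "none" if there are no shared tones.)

G-flat, B-flat, F

Gb augmented major seventh: G-flat B-flat D F
G-flat major seventh: G-flat B-flat D-flat F
Common to both → G-flat, B-flat, F.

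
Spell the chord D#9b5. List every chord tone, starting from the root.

D♯  F𝄪  A  C♯  E♯

Root D♯, quality dominant ninth flat five:
- root: D♯
- major 3rd: F𝄪
- diminished 5th: A
- minor 7th: C♯
- major 9th: E♯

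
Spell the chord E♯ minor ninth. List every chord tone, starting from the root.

E#, G#, B#, D#, F##

E♯ minor ninth: minor ninth on E#.
- root: E#
- minor 3rd: G#
- perfect 5th: B#
- minor 7th: D#
- major 9th: F##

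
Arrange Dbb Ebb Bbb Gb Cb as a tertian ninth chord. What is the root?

Cb

Arranged so that each adjacent pair is a third by letter name: Cb – Ebb – Gb – Bbb – Dbb.
The bottom of that stack, Cb, is the root (this is Cb minor seventh flat nine).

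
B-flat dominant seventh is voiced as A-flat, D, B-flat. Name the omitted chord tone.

B-flat dominant seventh = B-flat, D, F, A-flat. The voicing lacks the 5th (perfect 5th), F.

F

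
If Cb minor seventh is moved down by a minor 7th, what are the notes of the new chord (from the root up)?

Db  Fb  Ab  Cb

Cb down a minor 7th → Db. New chord: Db minor seventh.
root → Db
3rd (minor 3rd) → Fb
5th (perfect 5th) → Ab
7th (minor 7th) → Cb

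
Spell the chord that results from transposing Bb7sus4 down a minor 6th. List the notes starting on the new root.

A minor 6th down from Bb is D, so the new chord is D dominant seventh suspended fourth.
D — root
G — perfect 4th
A — perfect 5th
C — minor 7th

D G A C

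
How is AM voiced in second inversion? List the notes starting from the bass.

In root position, AM is A–C#–E.
Second inversion puts the fifth (E) in the bass.

E A C#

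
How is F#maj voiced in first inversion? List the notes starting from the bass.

A# – C# – F#

In root position, F#maj is F#–A#–C#.
First inversion puts the third (A#) in the bass.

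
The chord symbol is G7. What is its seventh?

Root of G7 = G. The 7th is a minor 7th: G up a minor 7th → F.

F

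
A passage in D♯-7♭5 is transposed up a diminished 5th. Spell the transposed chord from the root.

A, C, E♭, G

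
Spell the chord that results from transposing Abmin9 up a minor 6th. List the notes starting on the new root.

A minor 6th up from A♭ is F♭, so the new chord is F♭ minor ninth.
root → F♭
3rd (minor 3rd) → A𝄫
5th (perfect 5th) → C♭
7th (minor 7th) → E𝄫
9th (major 9th) → G♭

F♭ A𝄫 C♭ E𝄫 G♭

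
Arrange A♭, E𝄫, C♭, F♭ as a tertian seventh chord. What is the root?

Stacking in thirds gives F♭ – A♭ – C♭ – E𝄫, so F♭ is the root — F♭ dominant seventh.

F♭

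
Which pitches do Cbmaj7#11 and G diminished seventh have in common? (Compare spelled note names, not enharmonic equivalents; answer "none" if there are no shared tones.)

Bb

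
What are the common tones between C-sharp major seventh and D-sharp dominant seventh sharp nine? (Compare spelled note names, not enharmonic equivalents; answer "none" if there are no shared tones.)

C-sharp

C-sharp major seventh = C-sharp, E-sharp, G-sharp, B-sharp.
D-sharp dominant seventh sharp nine = D-sharp, F-double-sharp, A-sharp, C-sharp, E-double-sharp.
Shared: C-sharp.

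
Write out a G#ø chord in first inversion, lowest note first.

B – D – F# – G#

In root position, G#ø is G#–B–D–F#.
First inversion puts the third (B) in the bass.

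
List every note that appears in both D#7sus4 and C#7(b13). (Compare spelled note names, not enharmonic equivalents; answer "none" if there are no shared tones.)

G# C#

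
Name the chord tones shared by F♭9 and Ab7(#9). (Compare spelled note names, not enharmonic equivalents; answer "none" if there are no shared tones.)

A♭, G♭

F♭9 = F♭, A♭, C♭, E𝄫, G♭.
Ab7(#9) = A♭, C, E♭, G♭, B.
Shared: A♭, G♭.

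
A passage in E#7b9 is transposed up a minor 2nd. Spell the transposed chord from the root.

E# up a minor 2nd → F#. New chord: F# dominant seventh flat nine.
Root: F#
Major 3rd (3rd): A#
Perfect 5th (5th): C#
Minor 7th (7th): E
Minor 9th (9th): G

F#, A#, C#, E, G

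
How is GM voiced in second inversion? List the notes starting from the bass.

D G B

In root position, GM is G–B–D.
Second inversion puts the fifth (D) in the bass.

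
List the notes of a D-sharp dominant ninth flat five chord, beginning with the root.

D-sharp dominant ninth flat five: dominant ninth flat five on D-sharp.
root → D-sharp
3rd (major 3rd) → F-double-sharp
5th (diminished 5th) → A
7th (minor 7th) → C-sharp
9th (major 9th) → E-sharp

D-sharp  F-double-sharp  A  C-sharp  E-sharp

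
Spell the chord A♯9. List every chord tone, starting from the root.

A♯9 is a dominant ninth built on A#.
A# — root
C## — major 3rd
E# — perfect 5th
G# — minor 7th
B# — major 9th

A#  C##  E#  G#  B#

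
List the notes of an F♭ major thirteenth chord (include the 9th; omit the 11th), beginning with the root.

Root F-flat, quality major thirteenth:
F-flat — root
A-flat — major 3rd
C-flat — perfect 5th
E-flat — major 7th
G-flat — major 9th
D-flat — major 13th

F-flat, A-flat, C-flat, E-flat, G-flat, D-flat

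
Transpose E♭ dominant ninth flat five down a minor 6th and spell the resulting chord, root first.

G, B, D-flat, F, A

E-flat down a minor 6th → G. New chord: G dominant ninth flat five.
G — root
B — major 3rd
D-flat — diminished 5th
F — minor 7th
A — major 9th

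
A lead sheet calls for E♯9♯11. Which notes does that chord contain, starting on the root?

E♯9♯11: dominant ninth sharp eleven on E#.
- root: E#
- major 3rd: G##
- perfect 5th: B#
- minor 7th: D#
- major 9th: F##
- augmented 11th: A##

E# G## B# D# F## A##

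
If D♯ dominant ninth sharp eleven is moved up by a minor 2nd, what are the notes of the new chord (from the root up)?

E, G-sharp, B, D, F-sharp, A-sharp

A minor 2nd up from D-sharp is E, so the new chord is E dominant ninth sharp eleven.
- root: E
- major 3rd: G-sharp
- perfect 5th: B
- minor 7th: D
- major 9th: F-sharp
- augmented 11th: A-sharp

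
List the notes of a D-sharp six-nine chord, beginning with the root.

D-sharp six-nine: six-nine on D#.
root → D#
3rd (major 3rd) → F##
5th (perfect 5th) → A#
6th (major 6th) → B#
9th (major 9th) → E#

D# F## A# B# E#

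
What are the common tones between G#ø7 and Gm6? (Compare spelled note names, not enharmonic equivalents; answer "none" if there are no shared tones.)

D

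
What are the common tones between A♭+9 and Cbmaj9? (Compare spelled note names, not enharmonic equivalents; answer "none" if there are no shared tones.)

G♭ – B♭

A♭+9 = A♭, C, E, G♭, B♭.
Cbmaj9 = C♭, E♭, G♭, B♭, D♭.
Shared: G♭, B♭.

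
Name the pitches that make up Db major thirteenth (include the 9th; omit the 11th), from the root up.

D-flat, F, A-flat, C, E-flat, B-flat

Db major thirteenth: major thirteenth on D-flat.
D-flat — root
F — major 3rd
A-flat — perfect 5th
C — major 7th
E-flat — major 9th
B-flat — major 13th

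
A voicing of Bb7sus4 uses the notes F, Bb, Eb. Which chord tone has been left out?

The full Bb7sus4 chord is Bb, Eb, F, Ab.
Comparing with the voicing, the minor 7th (7th) — Ab — is absent.

Ab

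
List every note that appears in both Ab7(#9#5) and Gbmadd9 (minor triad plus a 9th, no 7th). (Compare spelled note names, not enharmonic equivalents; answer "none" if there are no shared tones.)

Ab, Gb

Ab7(#9#5) = Ab, C, E, Gb, B.
Gbmadd9 = Gb, Bbb, Db, Ab.
Shared: Ab, Gb.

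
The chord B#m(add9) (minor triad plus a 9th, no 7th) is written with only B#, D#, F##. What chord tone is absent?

B#m(add9) = B#, D#, F##, C##. The voicing lacks the 9th (major 9th), C##.

C##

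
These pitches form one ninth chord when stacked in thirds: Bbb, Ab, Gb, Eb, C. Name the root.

Ab

Arranged so that each adjacent pair is a third by letter name: Ab – C – Eb – Gb – Bbb.
The bottom of that stack, Ab, is the root (this is Ab dominant seventh flat nine).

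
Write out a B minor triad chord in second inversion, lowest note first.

F-sharp, B, D

In root position, B minor triad is B–D–F-sharp.
Second inversion puts the fifth (F-sharp) in the bass.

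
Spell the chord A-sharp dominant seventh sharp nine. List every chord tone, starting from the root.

A-sharp, C-double-sharp, E-sharp, G-sharp, B-double-sharp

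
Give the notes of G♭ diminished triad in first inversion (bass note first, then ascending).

In root position, G♭ diminished triad is G-flat–B-double-flat–D-double-flat.
First inversion puts the third (B-double-flat) in the bass.

B-double-flat – D-double-flat – G-flat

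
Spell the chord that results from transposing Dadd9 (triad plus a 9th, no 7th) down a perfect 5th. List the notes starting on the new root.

G – B – D – A

D down a perfect 5th → G. New chord: G added-ninth.
G — root
B — major 3rd
D — perfect 5th
A — major 9th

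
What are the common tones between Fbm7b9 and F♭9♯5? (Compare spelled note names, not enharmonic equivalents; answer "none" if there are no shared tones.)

Fbm7b9: Fb Abb Cb Ebb Gbb
F♭9♯5: Fb Ab C Ebb Gb
Common to both → Fb, Ebb.

Fb Ebb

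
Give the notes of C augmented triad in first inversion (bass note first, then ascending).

E – G# – C

C augmented triad = C–E–G#; first inversion → third (E) lowest.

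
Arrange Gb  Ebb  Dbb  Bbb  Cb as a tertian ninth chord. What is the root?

Arranged so that each adjacent pair is a third by letter name: Cb – Ebb – Gb – Bbb – Dbb.
The bottom of that stack, Cb, is the root (this is Cb minor seventh flat nine).

Cb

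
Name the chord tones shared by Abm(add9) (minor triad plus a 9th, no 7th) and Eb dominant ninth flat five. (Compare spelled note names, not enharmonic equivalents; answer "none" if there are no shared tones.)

Abm(add9) = Ab, Cb, Eb, Bb.
Eb dominant ninth flat five = Eb, G, Bbb, Db, F.
Shared: Eb.

Eb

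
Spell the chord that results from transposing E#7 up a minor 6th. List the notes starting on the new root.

E# up a minor 6th → C#. New chord: C# dominant seventh.
C# — root
E# — major 3rd
G# — perfect 5th
B — minor 7th

C# E# G# B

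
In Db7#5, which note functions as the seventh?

Db7#5 is built on Db; its 7th is a minor 7th above the root.
A seventh above D uses the letter C, and the minor 7th above Db is Cb.

Cb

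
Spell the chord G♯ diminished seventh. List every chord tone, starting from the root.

Root G-sharp, quality diminished seventh:
G-sharp — root
B — minor 3rd
D — diminished 5th
F — diminished 7th

G-sharp – B – D – F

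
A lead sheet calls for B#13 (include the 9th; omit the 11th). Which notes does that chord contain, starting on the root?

Root B#, quality dominant thirteenth:
- root: B#
- major 3rd: D##
- perfect 5th: F##
- minor 7th: A#
- major 9th: C##
- major 13th: G##

B# – D## – F## – A# – C## – G##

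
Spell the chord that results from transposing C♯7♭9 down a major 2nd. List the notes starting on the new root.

B – D# – F# – A – C

A major 2nd down from C# is B, so the new chord is B dominant seventh flat nine.
- root: B
- major 3rd: D#
- perfect 5th: F#
- minor 7th: A
- minor 9th: C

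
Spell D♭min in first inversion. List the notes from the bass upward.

Fb Ab Db

D♭min = Db–Fb–Ab; first inversion → third (Fb) lowest.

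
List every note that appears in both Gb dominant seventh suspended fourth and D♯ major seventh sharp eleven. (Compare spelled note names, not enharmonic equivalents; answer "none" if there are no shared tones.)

none

Gb dominant seventh suspended fourth: G-flat C-flat D-flat F-flat
D♯ major seventh sharp eleven: D-sharp F-double-sharp A-sharp C-double-sharp G-double-sharp
Common to both → none.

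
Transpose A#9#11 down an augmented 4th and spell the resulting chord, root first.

E, G♯, B, D, F♯, A♯

Transposed root: A♯ → E (augmented 4th down). So we spell E dominant ninth sharp eleven:
Root: E
Major 3rd (3rd): G♯
Perfect 5th (5th): B
Minor 7th (7th): D
Major 9th (9th): F♯
Augmented 11th (11th): A♯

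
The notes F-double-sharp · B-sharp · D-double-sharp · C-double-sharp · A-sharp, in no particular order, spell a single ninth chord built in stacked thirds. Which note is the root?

Arranged so that each adjacent pair is a third by letter name: B-sharp – D-double-sharp – F-double-sharp – A-sharp – C-double-sharp.
The bottom of that stack, B-sharp, is the root (this is B-sharp dominant ninth).

B-sharp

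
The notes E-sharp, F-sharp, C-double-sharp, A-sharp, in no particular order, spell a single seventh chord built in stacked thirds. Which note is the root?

F-sharp

Stacking in thirds gives F-sharp – A-sharp – C-double-sharp – E-sharp, so F-sharp is the root — F-sharp augmented major seventh.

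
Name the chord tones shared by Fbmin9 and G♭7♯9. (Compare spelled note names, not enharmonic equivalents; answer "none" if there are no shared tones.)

Fbmin9: Fb Abb Cb Ebb Gb
G♭7♯9: Gb Bb Db Fb A
Common to both → Fb, Gb.

Fb, Gb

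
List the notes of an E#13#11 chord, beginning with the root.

E# – G## – B# – D# – F## – A## – C##

E#13#11 is a dominant thirteenth sharp eleven built on E#.
- root: E#
- major 3rd: G##
- perfect 5th: B#
- minor 7th: D#
- major 9th: F##
- augmented 11th: A##
- major 13th: C##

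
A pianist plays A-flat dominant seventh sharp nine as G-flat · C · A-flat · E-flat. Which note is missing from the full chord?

B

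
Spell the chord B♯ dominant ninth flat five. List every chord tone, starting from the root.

Root B-sharp, quality dominant ninth flat five:
- root: B-sharp
- major 3rd: D-double-sharp
- diminished 5th: F-sharp
- minor 7th: A-sharp
- major 9th: C-double-sharp

B-sharp, D-double-sharp, F-sharp, A-sharp, C-double-sharp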